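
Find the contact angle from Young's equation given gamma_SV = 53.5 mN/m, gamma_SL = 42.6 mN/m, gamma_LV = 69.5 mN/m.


cos(theta) = (gamma_SV - gamma_SL) / gamma_LV
cos(theta) = (53.5 - 42.6) / 69.5
cos(theta) = 0.156835
theta = arccos(0.156835) = 80.98 degrees

80.98


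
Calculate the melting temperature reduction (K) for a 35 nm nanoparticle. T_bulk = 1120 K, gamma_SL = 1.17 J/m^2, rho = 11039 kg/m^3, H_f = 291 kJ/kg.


Radius R = 35/2 = 17.5 nm = 1.75e-08 m
Convert H_f = 291 kJ/kg = 291000 J/kg
dT = 2 * gamma_SL * T_bulk / (rho * H_f * R)
dT = 2 * 1.17 * 1120 / (11039 * 291000 * 1.75e-08)
dT = 46.6 K

46.6


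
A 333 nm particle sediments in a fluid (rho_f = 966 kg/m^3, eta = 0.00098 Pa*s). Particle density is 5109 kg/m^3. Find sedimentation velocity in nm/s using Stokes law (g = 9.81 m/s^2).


Radius R = 333/2 nm = 1.665e-07 m
Density difference = 5109 - 966 = 4143 kg/m^3
v = 2 * R^2 * (rho_p - rho_f) * g / (9 * eta)
v = 2 * (1.665e-07)^2 * 4143 * 9.81 / (9 * 0.00098)
v = 2.5549e-07 m/s = 255.49 nm/s

255.49


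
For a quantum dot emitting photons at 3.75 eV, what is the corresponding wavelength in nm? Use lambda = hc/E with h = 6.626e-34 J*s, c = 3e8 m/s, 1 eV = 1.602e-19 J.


Convert energy: E = 3.75 eV = 3.75 * 1.602e-19 = 6.0075e-19 J
lambda = h*c / E = 6.626e-34 * 3e8 / 6.0075e-19
lambda = 3.30886e-07 m = 330.9 nm

330.9


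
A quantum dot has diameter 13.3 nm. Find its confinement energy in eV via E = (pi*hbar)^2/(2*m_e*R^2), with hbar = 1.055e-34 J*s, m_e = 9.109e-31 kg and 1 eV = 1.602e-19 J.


Radius R = 13.3/2 = 6.65 nm = 6.65e-09 m
E = (pi * 1.055e-34)^2 / (2 * 9.109e-31 * (6.65e-09)^2)
E(J) = 1.36352e-21
E = E(J) / 1.602e-19 = 0.0085 eV

0.0085


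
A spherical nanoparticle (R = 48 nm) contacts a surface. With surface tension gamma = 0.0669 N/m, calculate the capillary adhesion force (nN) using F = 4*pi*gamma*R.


Convert radius: R = 48 nm = 4.8e-08 m
F = 4 * pi * gamma * R
F = 4 * pi * 0.0669 * 4.8e-08
F = 4.03531e-08 N = 40.3531 nN

40.3531


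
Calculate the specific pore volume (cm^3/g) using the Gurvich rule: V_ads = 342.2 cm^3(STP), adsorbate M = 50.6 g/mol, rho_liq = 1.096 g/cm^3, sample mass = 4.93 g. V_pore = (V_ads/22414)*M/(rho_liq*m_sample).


Moles adsorbed n = V_ads / 22414 = 342.2 / 22414 = 1.526724e-02 mol
Liquid volume V_liq = n * M / rho_liq = 1.526724e-02 * 50.6 / 1.096 = 0.70486 cm^3
Specific pore volume V_pore = V_liq / m_sample = 0.70486 / 4.93
V_pore = 0.143 cm^3/g

0.143


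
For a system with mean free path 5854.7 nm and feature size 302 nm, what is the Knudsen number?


Knudsen number Kn = lambda / L
Kn = 5854.7 / 302
Kn = 19.3864

19.3864


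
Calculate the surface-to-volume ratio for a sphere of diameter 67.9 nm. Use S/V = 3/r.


Radius r = 67.9/2 = 33.95 nm
S/V = 3 / r = 3 / 33.95
S/V = 0.0884 nm^-1

0.0884


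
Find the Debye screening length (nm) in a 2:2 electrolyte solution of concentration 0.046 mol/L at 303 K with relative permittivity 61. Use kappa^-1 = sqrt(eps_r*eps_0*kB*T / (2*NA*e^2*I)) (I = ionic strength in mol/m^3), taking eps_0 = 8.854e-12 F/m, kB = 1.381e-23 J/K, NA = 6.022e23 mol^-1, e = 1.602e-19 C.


Ionic strength I = 0.046 * 2^2 * 1000 = 184 mol/m^3
kappa^-1 = sqrt(61 * 8.854e-12 * 1.381e-23 * 303 / (2 * 6.022e23 * (1.602e-19)^2 * 184))
kappa^-1 = 0.63 nm

0.63


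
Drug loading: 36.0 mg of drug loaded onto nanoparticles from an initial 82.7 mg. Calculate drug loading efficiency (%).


Drug loading efficiency = (drug loaded / drug initial) * 100
DLE = 36.0 / 82.7 * 100
DLE = 0.4353 * 100
DLE = 43.53%

43.53


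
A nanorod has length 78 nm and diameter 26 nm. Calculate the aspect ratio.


Aspect ratio AR = length / diameter
AR = 78 / 26
AR = 3.0

3.0


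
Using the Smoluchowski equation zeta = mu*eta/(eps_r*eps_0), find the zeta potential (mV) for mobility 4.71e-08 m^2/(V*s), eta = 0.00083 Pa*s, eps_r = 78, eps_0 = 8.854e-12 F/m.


Smoluchowski equation: zeta = mu * eta / (eps_r * eps_0)
zeta = 4.71e-08 * 0.00083 / (78 * 8.854e-12)
zeta = 0.056606 V = 56.61 mV

56.61


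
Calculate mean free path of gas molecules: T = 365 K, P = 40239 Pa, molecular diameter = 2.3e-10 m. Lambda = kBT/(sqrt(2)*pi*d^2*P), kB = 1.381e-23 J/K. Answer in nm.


Mean free path: lambda = kB*T / (sqrt(2) * pi * d^2 * P)
lambda = 1.381e-23 * 365 / (sqrt(2) * pi * (2.3e-10)^2 * 40239)
lambda = 5.3299e-07 m
lambda = 532.99 nm

532.99


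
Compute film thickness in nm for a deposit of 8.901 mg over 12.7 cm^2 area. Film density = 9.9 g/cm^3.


Convert: m = 8.901 mg = 8.9010e-06 kg, A = 12.7 cm^2 = 1.2700e-03 m^2, rho = 9.9 g/cm^3 = 9900 kg/m^3
t = m / (A * rho)
t = 8.9010e-06 / (1.2700e-03 * 9900)
t = 7.0795e-07 m = 707.9 nm

707.9


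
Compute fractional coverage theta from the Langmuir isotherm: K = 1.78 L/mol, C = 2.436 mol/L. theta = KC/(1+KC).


Langmuir isotherm: theta = K*C / (1 + K*C)
K*C = 1.78 * 2.436 = 4.33608
theta = 4.33608 / (1 + 4.33608) = 4.33608 / 5.33608
theta = 0.8126

0.8126


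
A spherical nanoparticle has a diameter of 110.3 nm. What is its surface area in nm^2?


Radius r = 110.3/2 = 55.15 nm
Surface area SA = 4 * pi * r^2
SA = 4 * pi * (55.15)^2
SA = 38220.9 nm^2

38220.9


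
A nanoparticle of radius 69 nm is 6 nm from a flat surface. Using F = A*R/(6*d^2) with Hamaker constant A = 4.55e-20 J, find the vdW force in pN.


Convert to SI: R = 69 nm = 6.9e-08 m, d = 6 nm = 6e-09 m
F = A * R / (6 * d^2)
F = 4.55e-20 * 6.9e-08 / (6 * (6e-09)^2)
F = 1.45347e-11 N = 14.535 pN

14.535


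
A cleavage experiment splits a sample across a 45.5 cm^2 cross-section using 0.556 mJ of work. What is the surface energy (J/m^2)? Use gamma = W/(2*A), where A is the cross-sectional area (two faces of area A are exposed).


Convert: A = 45.5 cm^2 = 0.00455 m^2, W = 0.556 mJ = 0.000556 J
Cleaving exposes two faces of area A, so total new surface = 2*A and gamma = W / (2*A)
gamma = 0.000556 / (2 * 0.00455)
gamma = 0.061 J/m^2

0.061


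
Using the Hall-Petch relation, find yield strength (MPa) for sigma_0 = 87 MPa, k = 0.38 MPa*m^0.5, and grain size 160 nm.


d = 160 nm = 1.6e-07 m
sqrt(d) = 0.0004
Hall-Petch contribution = k / sqrt(d) = 0.38 / 0.0004 = 950.0 MPa
sigma = sigma_0 + k/sqrt(d) = 87 + 950.0 = 1037.0 MPa

1037.0


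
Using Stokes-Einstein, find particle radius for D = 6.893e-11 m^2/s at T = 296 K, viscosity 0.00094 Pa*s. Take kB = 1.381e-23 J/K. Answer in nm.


Stokes-Einstein: R = kB*T / (6*pi*eta*D)
R = 1.381e-23 * 296 / (6 * pi * 0.00094 * 6.893e-11)
R = 3.34694e-09 m = 3.35 nm

3.35


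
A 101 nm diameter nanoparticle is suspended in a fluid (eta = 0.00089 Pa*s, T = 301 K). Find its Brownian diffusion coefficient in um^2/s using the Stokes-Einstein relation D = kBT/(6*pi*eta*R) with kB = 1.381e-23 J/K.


Radius R = 101/2 = 50.5 nm = 5.05e-08 m
D = kB*T / (6*pi*eta*R)
D = 1.381e-23 * 301 / (6 * pi * 0.00089 * 5.05e-08)
D = 4.90657e-12 m^2/s = 4.907 um^2/s

4.907


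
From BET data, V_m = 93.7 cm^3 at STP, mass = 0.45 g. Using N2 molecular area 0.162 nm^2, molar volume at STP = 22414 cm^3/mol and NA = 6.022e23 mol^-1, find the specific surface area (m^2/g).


Number of moles in monolayer = V_m / 22414 = 93.7 / 22414 = 0.00418042
Number of molecules = moles * NA = 0.00418042 * 6.022e23
SA = molecules * sigma / mass
SA = (93.7 / 22414) * 6.022e23 * 0.162e-18 / 0.45
SA = 906.3 m^2/g

906.3


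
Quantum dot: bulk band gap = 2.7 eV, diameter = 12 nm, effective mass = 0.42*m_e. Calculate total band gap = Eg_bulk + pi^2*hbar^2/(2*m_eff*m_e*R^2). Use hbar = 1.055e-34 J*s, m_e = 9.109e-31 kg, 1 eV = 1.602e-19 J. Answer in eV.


Radius R = 12/2 nm = 6e-09 m
Confinement energy dE = pi^2 * hbar^2 / (2 * m_eff * m_e * R^2)
dE = pi^2 * (1.055e-34)^2 / (2 * 0.42 * 9.109e-31 * (6e-09)^2) J, divided by 1.602e-19 J/eV
dE = 0.0249 eV
Total band gap = E_g(bulk) + dE = 2.7 + 0.0249 = 2.7249 eV

2.7249


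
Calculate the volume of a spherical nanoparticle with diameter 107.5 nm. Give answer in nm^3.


Radius r = 107.5/2 = 53.75 nm
Volume V = (4/3) * pi * r^3
V = (4/3) * pi * (53.75)^3
V = 650465.12 nm^3

650465.12


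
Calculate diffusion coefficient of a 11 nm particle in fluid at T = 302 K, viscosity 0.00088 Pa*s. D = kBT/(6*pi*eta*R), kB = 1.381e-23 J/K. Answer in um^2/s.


Radius R = 11/2 = 5.5 nm = 5.5e-09 m
D = kB*T / (6*pi*eta*R)
D = 1.381e-23 * 302 / (6 * pi * 0.00088 * 5.5e-09)
D = 4.57145e-11 m^2/s = 45.715 um^2/s

45.715


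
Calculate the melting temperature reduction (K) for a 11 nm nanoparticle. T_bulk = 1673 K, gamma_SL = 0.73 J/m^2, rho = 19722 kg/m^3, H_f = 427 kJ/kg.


Radius R = 11/2 = 5.5 nm = 5.5e-09 m
Convert H_f = 427 kJ/kg = 427000 J/kg
dT = 2 * gamma_SL * T_bulk / (rho * H_f * R)
dT = 2 * 0.73 * 1673 / (19722 * 427000 * 5.5e-09)
dT = 52.7 K

52.7


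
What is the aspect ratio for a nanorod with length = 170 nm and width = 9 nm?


Aspect ratio AR = length / diameter
AR = 170 / 9
AR = 18.89

18.89


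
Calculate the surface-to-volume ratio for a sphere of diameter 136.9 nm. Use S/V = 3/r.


Radius r = 136.9/2 = 68.45 nm
S/V = 3 / r = 3 / 68.45
S/V = 0.0438 nm^-1

0.0438


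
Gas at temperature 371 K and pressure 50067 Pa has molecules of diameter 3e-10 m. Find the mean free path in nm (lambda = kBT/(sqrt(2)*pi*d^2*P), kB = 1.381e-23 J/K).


Mean free path: lambda = kB*T / (sqrt(2) * pi * d^2 * P)
lambda = 1.381e-23 * 371 / (sqrt(2) * pi * (3e-10)^2 * 50067)
lambda = 2.55923e-07 m
lambda = 255.92 nm

255.92


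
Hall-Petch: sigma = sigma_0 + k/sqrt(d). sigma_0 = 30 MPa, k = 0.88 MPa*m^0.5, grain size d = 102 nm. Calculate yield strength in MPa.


d = 102 nm = 1.02e-07 m
sqrt(d) = 0.0003193744
Hall-Petch contribution = k / sqrt(d) = 0.88 / 0.0003193744 = 2755.4 MPa
sigma = sigma_0 + k/sqrt(d) = 30 + 2755.4 = 2785.4 MPa

2785.4


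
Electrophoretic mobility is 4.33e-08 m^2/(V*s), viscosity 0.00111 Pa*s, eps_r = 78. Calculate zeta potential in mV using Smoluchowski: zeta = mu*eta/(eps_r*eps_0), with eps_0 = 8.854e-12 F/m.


Smoluchowski equation: zeta = mu * eta / (eps_r * eps_0)
zeta = 4.33e-08 * 0.00111 / (78 * 8.854e-12)
zeta = 0.069595 V = 69.59 mV

69.59


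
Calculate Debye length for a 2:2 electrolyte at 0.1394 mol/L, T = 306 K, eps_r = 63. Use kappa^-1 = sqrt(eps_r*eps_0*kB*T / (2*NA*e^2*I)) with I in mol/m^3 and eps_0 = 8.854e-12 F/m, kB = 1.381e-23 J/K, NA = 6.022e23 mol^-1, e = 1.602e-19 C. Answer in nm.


Ionic strength I = 0.1394 * 2^2 * 1000 = 557.6 mol/m^3
kappa^-1 = sqrt(63 * 8.854e-12 * 1.381e-23 * 306 / (2 * 6.022e23 * (1.602e-19)^2 * 557.6))
kappa^-1 = 0.37 nm

0.37


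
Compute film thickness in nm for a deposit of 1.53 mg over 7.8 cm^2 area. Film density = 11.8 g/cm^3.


Convert: m = 1.53 mg = 1.5300e-06 kg, A = 7.8 cm^2 = 7.8000e-04 m^2, rho = 11.8 g/cm^3 = 11800 kg/m^3
t = m / (A * rho)
t = 1.5300e-06 / (7.8000e-04 * 11800)
t = 1.6623e-07 m = 166.2 nm

166.2


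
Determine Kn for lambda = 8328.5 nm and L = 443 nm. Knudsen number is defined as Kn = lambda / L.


Knudsen number Kn = lambda / L
Kn = 8328.5 / 443
Kn = 18.8002

18.8002


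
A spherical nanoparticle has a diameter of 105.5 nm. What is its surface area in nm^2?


Radius r = 105.5/2 = 52.75 nm
Surface area SA = 4 * pi * r^2
SA = 4 * pi * (52.75)^2
SA = 34966.71 nm^2

34966.71


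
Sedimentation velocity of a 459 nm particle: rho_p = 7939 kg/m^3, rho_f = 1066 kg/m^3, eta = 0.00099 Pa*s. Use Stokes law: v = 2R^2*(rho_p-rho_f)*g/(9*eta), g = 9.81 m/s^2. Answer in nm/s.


Radius R = 459/2 nm = 2.295e-07 m
Density difference = 7939 - 1066 = 6873 kg/m^3
v = 2 * R^2 * (rho_p - rho_f) * g / (9 * eta)
v = 2 * (2.295e-07)^2 * 6873 * 9.81 / (9 * 0.00099)
v = 7.97137e-07 m/s = 797.1371 nm/s

797.1371


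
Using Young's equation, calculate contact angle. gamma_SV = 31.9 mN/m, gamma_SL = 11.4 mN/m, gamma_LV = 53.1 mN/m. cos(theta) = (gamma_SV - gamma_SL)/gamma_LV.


cos(theta) = (gamma_SV - gamma_SL) / gamma_LV
cos(theta) = (31.9 - 11.4) / 53.1
cos(theta) = 0.386064
theta = arccos(0.386064) = 67.29 degrees

67.29


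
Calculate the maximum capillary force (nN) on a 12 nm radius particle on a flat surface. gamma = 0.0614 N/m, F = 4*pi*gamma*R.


Convert radius: R = 12 nm = 1.2e-08 m
F = 4 * pi * gamma * R
F = 4 * pi * 0.0614 * 1.2e-08
F = 9.2589e-09 N = 9.2589 nN

9.2589


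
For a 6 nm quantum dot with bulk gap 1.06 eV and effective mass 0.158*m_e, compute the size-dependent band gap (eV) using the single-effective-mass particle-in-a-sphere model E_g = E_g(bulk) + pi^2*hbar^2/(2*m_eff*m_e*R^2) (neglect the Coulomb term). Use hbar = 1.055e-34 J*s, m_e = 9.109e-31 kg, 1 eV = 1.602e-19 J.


Radius R = 6/2 nm = 3e-09 m
Confinement energy dE = pi^2 * hbar^2 / (2 * m_eff * m_e * R^2)
dE = pi^2 * (1.055e-34)^2 / (2 * 0.158 * 9.109e-31 * (3e-09)^2) J, divided by 1.602e-19 J/eV
dE = 0.2647 eV
Total band gap = E_g(bulk) + dE = 1.06 + 0.2647 = 1.3247 eV

1.3247


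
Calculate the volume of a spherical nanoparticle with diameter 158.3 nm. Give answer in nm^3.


Radius r = 158.3/2 = 79.15 nm
Volume V = (4/3) * pi * r^3
V = (4/3) * pi * (79.15)^3
V = 2077023.29 nm^3

2077023.29


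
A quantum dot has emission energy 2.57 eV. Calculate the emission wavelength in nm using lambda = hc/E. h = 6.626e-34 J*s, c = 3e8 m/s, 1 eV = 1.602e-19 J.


Convert energy: E = 2.57 eV = 2.57 * 1.602e-19 = 4.11714e-19 J
lambda = h*c / E = 6.626e-34 * 3e8 / 4.11714e-19
lambda = 4.82811e-07 m = 482.8 nm

482.8


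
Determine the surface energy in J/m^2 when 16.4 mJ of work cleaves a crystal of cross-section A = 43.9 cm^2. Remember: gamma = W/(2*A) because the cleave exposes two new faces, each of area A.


Convert: A = 43.9 cm^2 = 0.00439 m^2, W = 16.4 mJ = 0.0164 J
Cleaving exposes two faces of area A, so total new surface = 2*A and gamma = W / (2*A)
gamma = 0.0164 / (2 * 0.00439)
gamma = 1.868 J/m^2

1.868


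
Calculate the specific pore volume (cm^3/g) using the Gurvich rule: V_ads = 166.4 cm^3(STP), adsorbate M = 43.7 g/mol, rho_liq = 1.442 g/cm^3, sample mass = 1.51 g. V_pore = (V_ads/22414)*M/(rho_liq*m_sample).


Moles adsorbed n = V_ads / 22414 = 166.4 / 22414 = 7.423931e-03 mol
Liquid volume V_liq = n * M / rho_liq = 7.423931e-03 * 43.7 / 1.442 = 0.22498 cm^3
Specific pore volume V_pore = V_liq / m_sample = 0.22498 / 1.51
V_pore = 0.149 cm^3/g

0.149


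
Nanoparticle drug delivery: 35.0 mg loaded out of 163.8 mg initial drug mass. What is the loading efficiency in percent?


Drug loading efficiency = (drug loaded / drug initial) * 100
DLE = 35.0 / 163.8 * 100
DLE = 0.2137 * 100
DLE = 21.37%

21.37


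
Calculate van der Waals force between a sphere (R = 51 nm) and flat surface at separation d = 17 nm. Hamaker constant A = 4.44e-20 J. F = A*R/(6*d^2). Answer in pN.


Convert to SI: R = 51 nm = 5.1e-08 m, d = 17 nm = 1.7e-08 m
F = A * R / (6 * d^2)
F = 4.44e-20 * 5.1e-08 / (6 * (1.7e-08)^2)
F = 1.30588e-12 N = 1.306 pN

1.306


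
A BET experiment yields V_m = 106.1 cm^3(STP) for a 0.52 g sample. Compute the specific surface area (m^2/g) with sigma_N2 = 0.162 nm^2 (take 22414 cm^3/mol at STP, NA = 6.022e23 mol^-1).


Number of moles in monolayer = V_m / 22414 = 106.1 / 22414 = 0.00473365
Number of molecules = moles * NA = 0.00473365 * 6.022e23
SA = molecules * sigma / mass
SA = (106.1 / 22414) * 6.022e23 * 0.162e-18 / 0.52
SA = 888.1 m^2/g

888.1


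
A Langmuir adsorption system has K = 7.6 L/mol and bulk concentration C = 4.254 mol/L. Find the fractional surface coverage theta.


Langmuir isotherm: theta = K*C / (1 + K*C)
K*C = 7.6 * 4.254 = 32.3304
theta = 32.3304 / (1 + 32.3304) = 32.3304 / 33.3304
theta = 0.97

0.97


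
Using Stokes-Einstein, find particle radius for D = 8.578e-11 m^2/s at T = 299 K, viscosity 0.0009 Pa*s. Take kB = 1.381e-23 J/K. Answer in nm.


Stokes-Einstein: R = kB*T / (6*pi*eta*D)
R = 1.381e-23 * 299 / (6 * pi * 0.0009 * 8.578e-11)
R = 2.8375e-09 m = 2.84 nm

2.84


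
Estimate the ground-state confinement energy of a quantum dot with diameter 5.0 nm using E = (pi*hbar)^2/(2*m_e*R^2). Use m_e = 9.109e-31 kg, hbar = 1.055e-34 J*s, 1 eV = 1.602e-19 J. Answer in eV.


Radius R = 5.0/2 = 2.5 nm = 2.5e-09 m
E = (pi * 1.055e-34)^2 / (2 * 9.109e-31 * (2.5e-09)^2)
E(J) = 9.6477e-21
E = E(J) / 1.602e-19 = 0.0602 eV

0.0602


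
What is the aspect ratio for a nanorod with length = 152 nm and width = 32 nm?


Aspect ratio AR = length / diameter
AR = 152 / 32
AR = 4.75

4.75


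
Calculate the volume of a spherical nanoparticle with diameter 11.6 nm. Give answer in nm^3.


Radius r = 11.6/2 = 5.8 nm
Volume V = (4/3) * pi * r^3
V = (4/3) * pi * (5.8)^3
V = 817.28 nm^3

817.28


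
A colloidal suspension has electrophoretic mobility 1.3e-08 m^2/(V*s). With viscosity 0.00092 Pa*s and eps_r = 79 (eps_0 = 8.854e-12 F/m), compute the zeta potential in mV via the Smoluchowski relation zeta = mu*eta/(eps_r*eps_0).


Smoluchowski equation: zeta = mu * eta / (eps_r * eps_0)
zeta = 1.3e-08 * 0.00092 / (79 * 8.854e-12)
zeta = 0.017099 V = 17.1 mV

17.1


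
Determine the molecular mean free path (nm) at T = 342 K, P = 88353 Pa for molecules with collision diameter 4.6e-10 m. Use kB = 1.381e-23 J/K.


Mean free path: lambda = kB*T / (sqrt(2) * pi * d^2 * P)
lambda = 1.381e-23 * 342 / (sqrt(2) * pi * (4.6e-10)^2 * 88353)
lambda = 5.68615e-08 m
lambda = 56.86 nm

56.86


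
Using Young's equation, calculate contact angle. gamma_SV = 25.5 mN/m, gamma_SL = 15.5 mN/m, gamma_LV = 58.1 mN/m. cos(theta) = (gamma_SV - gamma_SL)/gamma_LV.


cos(theta) = (gamma_SV - gamma_SL) / gamma_LV
cos(theta) = (25.5 - 15.5) / 58.1
cos(theta) = 0.172117
theta = arccos(0.172117) = 80.09 degrees

80.09


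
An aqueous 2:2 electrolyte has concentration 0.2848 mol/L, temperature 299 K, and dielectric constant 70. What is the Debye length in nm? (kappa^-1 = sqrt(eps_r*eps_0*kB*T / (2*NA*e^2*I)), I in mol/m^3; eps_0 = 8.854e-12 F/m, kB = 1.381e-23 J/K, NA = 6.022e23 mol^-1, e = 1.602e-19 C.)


Ionic strength I = 0.2848 * 2^2 * 1000 = 1139.2 mol/m^3
kappa^-1 = sqrt(70 * 8.854e-12 * 1.381e-23 * 299 / (2 * 6.022e23 * (1.602e-19)^2 * 1139.2))
kappa^-1 = 0.27 nm

0.27


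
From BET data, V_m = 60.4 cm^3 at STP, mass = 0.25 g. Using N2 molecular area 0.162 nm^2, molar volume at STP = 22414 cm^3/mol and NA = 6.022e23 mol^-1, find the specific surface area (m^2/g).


Number of moles in monolayer = V_m / 22414 = 60.4 / 22414 = 0.00269474
Number of molecules = moles * NA = 0.00269474 * 6.022e23
SA = molecules * sigma / mass
SA = (60.4 / 22414) * 6.022e23 * 0.162e-18 / 0.25
SA = 1051.6 m^2/g

1051.6


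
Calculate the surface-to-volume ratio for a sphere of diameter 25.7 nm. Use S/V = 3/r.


Radius r = 25.7/2 = 12.85 nm
S/V = 3 / r = 3 / 12.85
S/V = 0.2335 nm^-1

0.2335


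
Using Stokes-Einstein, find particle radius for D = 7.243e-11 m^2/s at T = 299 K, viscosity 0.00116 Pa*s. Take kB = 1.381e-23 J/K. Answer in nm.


Stokes-Einstein: R = kB*T / (6*pi*eta*D)
R = 1.381e-23 * 299 / (6 * pi * 0.00116 * 7.243e-11)
R = 2.60728e-09 m = 2.61 nm

2.61


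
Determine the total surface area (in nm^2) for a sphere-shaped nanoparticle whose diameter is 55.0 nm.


Radius r = 55.0/2 = 27.5 nm
Surface area SA = 4 * pi * r^2
SA = 4 * pi * (27.5)^2
SA = 9503.32 nm^2

9503.32


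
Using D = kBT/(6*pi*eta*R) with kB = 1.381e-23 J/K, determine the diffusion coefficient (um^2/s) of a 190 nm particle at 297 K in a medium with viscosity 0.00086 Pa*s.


Radius R = 190/2 = 95 nm = 9.5e-08 m
D = kB*T / (6*pi*eta*R)
D = 1.381e-23 * 297 / (6 * pi * 0.00086 * 9.5e-08)
D = 2.66334e-12 m^2/s = 2.663 um^2/s

2.663


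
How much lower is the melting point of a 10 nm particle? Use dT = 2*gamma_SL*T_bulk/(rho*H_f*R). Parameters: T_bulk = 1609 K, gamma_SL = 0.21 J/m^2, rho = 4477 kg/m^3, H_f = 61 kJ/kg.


Radius R = 10/2 = 5 nm = 5e-09 m
Convert H_f = 61 kJ/kg = 61000 J/kg
dT = 2 * gamma_SL * T_bulk / (rho * H_f * R)
dT = 2 * 0.21 * 1609 / (4477 * 61000 * 5e-09)
dT = 494.9 K

494.9


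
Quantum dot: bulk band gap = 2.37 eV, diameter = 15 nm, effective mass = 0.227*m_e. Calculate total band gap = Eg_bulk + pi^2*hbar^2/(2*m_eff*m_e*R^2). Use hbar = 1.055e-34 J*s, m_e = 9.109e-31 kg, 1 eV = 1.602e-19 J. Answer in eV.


Radius R = 15/2 nm = 7.5e-09 m
Confinement energy dE = pi^2 * hbar^2 / (2 * m_eff * m_e * R^2)
dE = pi^2 * (1.055e-34)^2 / (2 * 0.227 * 9.109e-31 * (7.5e-09)^2) J, divided by 1.602e-19 J/eV
dE = 0.0295 eV
Total band gap = E_g(bulk) + dE = 2.37 + 0.0295 = 2.3995 eV

2.3995


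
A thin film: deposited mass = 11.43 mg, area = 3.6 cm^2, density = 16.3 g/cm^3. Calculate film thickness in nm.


Convert: m = 11.43 mg = 1.1430e-05 kg, A = 3.6 cm^2 = 3.6000e-04 m^2, rho = 16.3 g/cm^3 = 16300 kg/m^3
t = m / (A * rho)
t = 1.1430e-05 / (3.6000e-04 * 16300)
t = 1.9479e-06 m = 1947.9 nm

1947.9


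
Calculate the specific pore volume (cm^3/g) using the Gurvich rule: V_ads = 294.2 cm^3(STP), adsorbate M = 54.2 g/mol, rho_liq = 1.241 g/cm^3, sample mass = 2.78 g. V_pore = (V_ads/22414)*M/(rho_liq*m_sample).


Moles adsorbed n = V_ads / 22414 = 294.2 / 22414 = 1.312572e-02 mol
Liquid volume V_liq = n * M / rho_liq = 1.312572e-02 * 54.2 / 1.241 = 0.57326 cm^3
Specific pore volume V_pore = V_liq / m_sample = 0.57326 / 2.78
V_pore = 0.2062 cm^3/g

0.2062


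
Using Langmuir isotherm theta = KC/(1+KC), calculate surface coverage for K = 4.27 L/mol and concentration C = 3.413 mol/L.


Langmuir isotherm: theta = K*C / (1 + K*C)
K*C = 4.27 * 3.413 = 14.57351
theta = 14.57351 / (1 + 14.57351) = 14.57351 / 15.57351
theta = 0.9358

0.9358


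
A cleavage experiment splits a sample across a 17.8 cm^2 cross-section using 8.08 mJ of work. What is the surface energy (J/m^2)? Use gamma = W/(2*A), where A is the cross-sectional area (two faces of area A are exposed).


Convert: A = 17.8 cm^2 = 0.00178 m^2, W = 8.08 mJ = 0.00808 J
Cleaving exposes two faces of area A, so total new surface = 2*A and gamma = W / (2*A)
gamma = 0.00808 / (2 * 0.00178)
gamma = 2.27 J/m^2

2.27


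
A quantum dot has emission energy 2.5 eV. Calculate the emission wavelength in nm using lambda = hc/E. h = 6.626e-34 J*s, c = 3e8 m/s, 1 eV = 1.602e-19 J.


Convert energy: E = 2.5 eV = 2.5 * 1.602e-19 = 4.005e-19 J
lambda = h*c / E = 6.626e-34 * 3e8 / 4.005e-19
lambda = 4.9633e-07 m = 496.3 nm

496.3


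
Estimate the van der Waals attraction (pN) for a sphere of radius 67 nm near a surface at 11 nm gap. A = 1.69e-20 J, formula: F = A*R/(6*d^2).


Convert to SI: R = 67 nm = 6.7e-08 m, d = 11 nm = 1.1e-08 m
F = A * R / (6 * d^2)
F = 1.69e-20 * 6.7e-08 / (6 * (1.1e-08)^2)
F = 1.55964e-12 N = 1.56 pN

1.56


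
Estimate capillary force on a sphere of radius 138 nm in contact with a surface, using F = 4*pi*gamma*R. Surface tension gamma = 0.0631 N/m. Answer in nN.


Convert radius: R = 138 nm = 1.38e-07 m
F = 4 * pi * gamma * R
F = 4 * pi * 0.0631 * 1.38e-07
F = 1.09425e-07 N = 109.4254 nN

109.4254


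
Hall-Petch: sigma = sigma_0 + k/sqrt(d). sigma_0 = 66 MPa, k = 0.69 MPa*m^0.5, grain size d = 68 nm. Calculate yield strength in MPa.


d = 68 nm = 6.8e-08 m
sqrt(d) = 0.0002607681
Hall-Petch contribution = k / sqrt(d) = 0.69 / 0.0002607681 = 2646.0 MPa
sigma = sigma_0 + k/sqrt(d) = 66 + 2646.0 = 2712.0 MPa

2712.0


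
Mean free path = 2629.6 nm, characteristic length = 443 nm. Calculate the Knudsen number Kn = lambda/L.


Knudsen number Kn = lambda / L
Kn = 2629.6 / 443
Kn = 5.9359

5.9359


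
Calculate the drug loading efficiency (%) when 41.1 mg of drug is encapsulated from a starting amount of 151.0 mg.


Drug loading efficiency = (drug loaded / drug initial) * 100
DLE = 41.1 / 151.0 * 100
DLE = 0.2722 * 100
DLE = 27.22%

27.22


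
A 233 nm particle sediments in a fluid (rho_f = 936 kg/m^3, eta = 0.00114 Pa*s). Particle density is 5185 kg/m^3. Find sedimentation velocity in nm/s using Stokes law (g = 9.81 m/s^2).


Radius R = 233/2 nm = 1.165e-07 m
Density difference = 5185 - 936 = 4249 kg/m^3
v = 2 * R^2 * (rho_p - rho_f) * g / (9 * eta)
v = 2 * (1.165e-07)^2 * 4249 * 9.81 / (9 * 0.00114)
v = 1.10278e-07 m/s = 110.2783 nm/s

110.2783


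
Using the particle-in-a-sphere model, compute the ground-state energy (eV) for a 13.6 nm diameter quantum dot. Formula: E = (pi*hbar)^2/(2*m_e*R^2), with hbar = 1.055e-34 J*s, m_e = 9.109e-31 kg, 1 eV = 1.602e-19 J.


Radius R = 13.6/2 = 6.8 nm = 6.8e-09 m
E = (pi * 1.055e-34)^2 / (2 * 9.109e-31 * (6.8e-09)^2)
E(J) = 1.30403e-21
E = E(J) / 1.602e-19 = 0.0081 eV

0.0081


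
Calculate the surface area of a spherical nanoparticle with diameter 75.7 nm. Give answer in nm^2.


Radius r = 75.7/2 = 37.85 nm
Surface area SA = 4 * pi * r^2
SA = 4 * pi * (37.85)^2
SA = 18002.87 nm^2

18002.87


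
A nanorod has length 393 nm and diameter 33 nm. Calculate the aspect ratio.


Aspect ratio AR = length / diameter
AR = 393 / 33
AR = 11.91

11.91


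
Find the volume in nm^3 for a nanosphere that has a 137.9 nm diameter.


Radius r = 137.9/2 = 68.95 nm
Volume V = (4/3) * pi * r^3
V = (4/3) * pi * (68.95)^3
V = 1373066.02 nm^3

1373066.02


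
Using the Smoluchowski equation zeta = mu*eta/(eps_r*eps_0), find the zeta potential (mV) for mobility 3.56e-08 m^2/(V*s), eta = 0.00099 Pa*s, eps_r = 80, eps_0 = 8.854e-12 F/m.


Smoluchowski equation: zeta = mu * eta / (eps_r * eps_0)
zeta = 3.56e-08 * 0.00099 / (80 * 8.854e-12)
zeta = 0.049757 V = 49.76 mV

49.76


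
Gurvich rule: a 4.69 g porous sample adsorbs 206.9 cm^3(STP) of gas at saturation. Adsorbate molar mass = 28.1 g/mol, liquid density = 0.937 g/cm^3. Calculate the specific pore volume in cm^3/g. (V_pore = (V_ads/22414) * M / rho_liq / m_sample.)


Moles adsorbed n = V_ads / 22414 = 206.9 / 22414 = 9.230838e-03 mol
Liquid volume V_liq = n * M / rho_liq = 9.230838e-03 * 28.1 / 0.937 = 0.27683 cm^3
Specific pore volume V_pore = V_liq / m_sample = 0.27683 / 4.69
V_pore = 0.059 cm^3/g

0.059


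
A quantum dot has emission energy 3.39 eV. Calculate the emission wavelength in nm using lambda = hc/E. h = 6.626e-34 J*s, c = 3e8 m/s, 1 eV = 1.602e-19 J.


Convert energy: E = 3.39 eV = 3.39 * 1.602e-19 = 5.43078e-19 J
lambda = h*c / E = 6.626e-34 * 3e8 / 5.43078e-19
lambda = 3.66025e-07 m = 366.0 nm

366.0


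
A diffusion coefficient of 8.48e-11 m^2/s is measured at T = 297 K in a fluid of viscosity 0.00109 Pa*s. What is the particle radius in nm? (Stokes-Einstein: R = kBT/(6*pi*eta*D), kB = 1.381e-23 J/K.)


Stokes-Einstein: R = kB*T / (6*pi*eta*D)
R = 1.381e-23 * 297 / (6 * pi * 0.00109 * 8.48e-11)
R = 2.35411e-09 m = 2.35 nm

2.35


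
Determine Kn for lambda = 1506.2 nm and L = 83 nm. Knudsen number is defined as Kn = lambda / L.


Knudsen number Kn = lambda / L
Kn = 1506.2 / 83
Kn = 18.147

18.147


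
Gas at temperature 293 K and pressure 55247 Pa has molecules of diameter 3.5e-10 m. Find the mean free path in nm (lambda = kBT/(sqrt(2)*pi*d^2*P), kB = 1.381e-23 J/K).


Mean free path: lambda = kB*T / (sqrt(2) * pi * d^2 * P)
lambda = 1.381e-23 * 293 / (sqrt(2) * pi * (3.5e-10)^2 * 55247)
lambda = 1.34571e-07 m
lambda = 134.57 nm

134.57


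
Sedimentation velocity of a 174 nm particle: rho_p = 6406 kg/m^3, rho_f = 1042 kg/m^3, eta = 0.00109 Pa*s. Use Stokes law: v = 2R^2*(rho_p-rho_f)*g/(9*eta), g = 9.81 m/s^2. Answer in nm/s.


Radius R = 174/2 nm = 8.7e-08 m
Density difference = 6406 - 1042 = 5364 kg/m^3
v = 2 * R^2 * (rho_p - rho_f) * g / (9 * eta)
v = 2 * (8.7e-08)^2 * 5364 * 9.81 / (9 * 0.00109)
v = 8.12002e-08 m/s = 81.2002 nm/s

81.2002


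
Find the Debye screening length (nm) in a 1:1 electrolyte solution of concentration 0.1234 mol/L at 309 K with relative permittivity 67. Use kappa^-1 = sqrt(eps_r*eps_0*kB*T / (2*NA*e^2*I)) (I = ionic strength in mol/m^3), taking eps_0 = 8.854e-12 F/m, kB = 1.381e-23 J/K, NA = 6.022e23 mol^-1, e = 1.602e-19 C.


Ionic strength I = 0.1234 * 1^2 * 1000 = 123.4 mol/m^3
kappa^-1 = sqrt(67 * 8.854e-12 * 1.381e-23 * 309 / (2 * 6.022e23 * (1.602e-19)^2 * 123.4))
kappa^-1 = 0.815 nm

0.815


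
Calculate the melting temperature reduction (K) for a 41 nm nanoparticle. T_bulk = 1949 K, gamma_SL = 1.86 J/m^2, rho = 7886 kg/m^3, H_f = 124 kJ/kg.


Radius R = 41/2 = 20.5 nm = 2.05e-08 m
Convert H_f = 124 kJ/kg = 124000 J/kg
dT = 2 * gamma_SL * T_bulk / (rho * H_f * R)
dT = 2 * 1.86 * 1949 / (7886 * 124000 * 2.05e-08)
dT = 361.7 K

361.7


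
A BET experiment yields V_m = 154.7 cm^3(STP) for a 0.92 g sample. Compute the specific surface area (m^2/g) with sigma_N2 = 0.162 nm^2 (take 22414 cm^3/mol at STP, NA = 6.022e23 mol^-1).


Number of moles in monolayer = V_m / 22414 = 154.7 / 22414 = 0.00690194
Number of molecules = moles * NA = 0.00690194 * 6.022e23
SA = molecules * sigma / mass
SA = (154.7 / 22414) * 6.022e23 * 0.162e-18 / 0.92
SA = 731.9 m^2/g

731.9


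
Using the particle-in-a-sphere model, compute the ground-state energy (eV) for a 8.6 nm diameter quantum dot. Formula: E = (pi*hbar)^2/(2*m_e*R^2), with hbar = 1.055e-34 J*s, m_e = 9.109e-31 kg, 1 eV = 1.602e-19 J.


Radius R = 8.6/2 = 4.3 nm = 4.3e-09 m
E = (pi * 1.055e-34)^2 / (2 * 9.109e-31 * (4.3e-09)^2)
E(J) = 3.26112e-21
E = E(J) / 1.602e-19 = 0.0204 eV

0.0204


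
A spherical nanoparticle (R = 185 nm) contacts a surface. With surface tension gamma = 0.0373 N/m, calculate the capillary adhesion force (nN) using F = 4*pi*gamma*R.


Convert radius: R = 185 nm = 1.85e-07 m
F = 4 * pi * gamma * R
F = 4 * pi * 0.0373 * 1.85e-07
F = 8.67142e-08 N = 86.7142 nN

86.7142


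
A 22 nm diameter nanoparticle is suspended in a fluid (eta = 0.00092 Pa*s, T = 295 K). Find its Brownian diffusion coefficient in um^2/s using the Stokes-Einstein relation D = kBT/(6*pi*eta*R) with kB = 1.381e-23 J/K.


Radius R = 22/2 = 11 nm = 1.1e-08 m
D = kB*T / (6*pi*eta*R)
D = 1.381e-23 * 295 / (6 * pi * 0.00092 * 1.1e-08)
D = 2.13567e-11 m^2/s = 21.357 um^2/s

21.357


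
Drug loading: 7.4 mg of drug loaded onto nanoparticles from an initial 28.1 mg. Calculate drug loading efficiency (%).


Drug loading efficiency = (drug loaded / drug initial) * 100
DLE = 7.4 / 28.1 * 100
DLE = 0.2633 * 100
DLE = 26.33%

26.33


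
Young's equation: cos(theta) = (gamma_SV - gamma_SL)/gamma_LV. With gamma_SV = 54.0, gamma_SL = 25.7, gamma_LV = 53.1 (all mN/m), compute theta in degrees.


cos(theta) = (gamma_SV - gamma_SL) / gamma_LV
cos(theta) = (54.0 - 25.7) / 53.1
cos(theta) = 0.532957
theta = arccos(0.532957) = 57.79 degrees

57.79


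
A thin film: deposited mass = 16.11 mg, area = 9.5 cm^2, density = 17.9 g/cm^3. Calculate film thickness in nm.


Convert: m = 16.11 mg = 1.6110e-05 kg, A = 9.5 cm^2 = 9.5000e-04 m^2, rho = 17.9 g/cm^3 = 17900 kg/m^3
t = m / (A * rho)
t = 1.6110e-05 / (9.5000e-04 * 17900)
t = 9.4737e-07 m = 947.4 nm

947.4


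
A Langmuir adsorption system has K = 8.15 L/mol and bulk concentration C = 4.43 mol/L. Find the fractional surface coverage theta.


Langmuir isotherm: theta = K*C / (1 + K*C)
K*C = 8.15 * 4.43 = 36.1045
theta = 36.1045 / (1 + 36.1045) = 36.1045 / 37.1045
theta = 0.973

0.973


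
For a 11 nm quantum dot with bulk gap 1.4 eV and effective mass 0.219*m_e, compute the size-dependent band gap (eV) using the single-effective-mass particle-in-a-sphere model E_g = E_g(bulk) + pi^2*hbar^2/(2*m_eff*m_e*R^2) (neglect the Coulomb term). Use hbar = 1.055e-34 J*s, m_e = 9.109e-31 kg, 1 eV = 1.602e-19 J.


Radius R = 11/2 nm = 5.5e-09 m
Confinement energy dE = pi^2 * hbar^2 / (2 * m_eff * m_e * R^2)
dE = pi^2 * (1.055e-34)^2 / (2 * 0.219 * 9.109e-31 * (5.5e-09)^2) J, divided by 1.602e-19 J/eV
dE = 0.0568 eV
Total band gap = E_g(bulk) + dE = 1.4 + 0.0568 = 1.4568 eV

1.4568


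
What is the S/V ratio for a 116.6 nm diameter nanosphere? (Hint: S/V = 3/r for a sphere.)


Radius r = 116.6/2 = 58.3 nm
S/V = 3 / r = 3 / 58.3
S/V = 0.0515 nm^-1

0.0515


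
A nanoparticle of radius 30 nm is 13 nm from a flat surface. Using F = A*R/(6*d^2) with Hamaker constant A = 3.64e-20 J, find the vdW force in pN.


Convert to SI: R = 30 nm = 3e-08 m, d = 13 nm = 1.3e-08 m
F = A * R / (6 * d^2)
F = 3.64e-20 * 3e-08 / (6 * (1.3e-08)^2)
F = 1.07692e-12 N = 1.077 pN

1.077


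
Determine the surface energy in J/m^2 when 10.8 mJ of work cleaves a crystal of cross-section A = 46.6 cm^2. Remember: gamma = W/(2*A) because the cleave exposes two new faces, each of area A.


Convert: A = 46.6 cm^2 = 0.00466 m^2, W = 10.8 mJ = 0.0108 J
Cleaving exposes two faces of area A, so total new surface = 2*A and gamma = W / (2*A)
gamma = 0.0108 / (2 * 0.00466)
gamma = 1.159 J/m^2

1.159


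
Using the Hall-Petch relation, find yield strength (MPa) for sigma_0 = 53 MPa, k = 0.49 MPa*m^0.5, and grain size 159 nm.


d = 159 nm = 1.59e-07 m
sqrt(d) = 0.000398748
Hall-Petch contribution = k / sqrt(d) = 0.49 / 0.000398748 = 1228.8 MPa
sigma = sigma_0 + k/sqrt(d) = 53 + 1228.8 = 1281.8 MPa

1281.8


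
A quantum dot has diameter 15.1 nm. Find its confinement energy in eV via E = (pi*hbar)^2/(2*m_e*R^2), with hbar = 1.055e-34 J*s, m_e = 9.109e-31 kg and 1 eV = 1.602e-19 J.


Radius R = 15.1/2 = 7.55 nm = 7.55e-09 m
E = (pi * 1.055e-34)^2 / (2 * 9.109e-31 * (7.55e-09)^2)
E(J) = 1.05782e-21
E = E(J) / 1.602e-19 = 0.0066 eV

0.0066


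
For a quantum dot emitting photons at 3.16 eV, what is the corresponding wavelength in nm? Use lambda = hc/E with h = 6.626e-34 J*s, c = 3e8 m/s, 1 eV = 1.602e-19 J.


Convert energy: E = 3.16 eV = 3.16 * 1.602e-19 = 5.06232e-19 J
lambda = h*c / E = 6.626e-34 * 3e8 / 5.06232e-19
lambda = 3.92666e-07 m = 392.7 nm

392.7


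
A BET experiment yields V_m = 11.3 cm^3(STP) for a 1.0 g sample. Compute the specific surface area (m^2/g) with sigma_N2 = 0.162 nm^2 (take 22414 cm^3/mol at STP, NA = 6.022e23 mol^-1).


Number of moles in monolayer = V_m / 22414 = 11.3 / 22414 = 0.00050415
Number of molecules = moles * NA = 0.00050415 * 6.022e23
SA = molecules * sigma / mass
SA = (11.3 / 22414) * 6.022e23 * 0.162e-18 / 1.0
SA = 49.2 m^2/g

49.2


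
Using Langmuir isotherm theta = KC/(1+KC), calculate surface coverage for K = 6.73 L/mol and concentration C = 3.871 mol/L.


Langmuir isotherm: theta = K*C / (1 + K*C)
K*C = 6.73 * 3.871 = 26.05183
theta = 26.05183 / (1 + 26.05183) = 26.05183 / 27.05183
theta = 0.963

0.963


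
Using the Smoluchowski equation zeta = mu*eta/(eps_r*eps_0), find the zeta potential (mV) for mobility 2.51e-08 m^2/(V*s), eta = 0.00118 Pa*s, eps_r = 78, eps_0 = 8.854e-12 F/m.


Smoluchowski equation: zeta = mu * eta / (eps_r * eps_0)
zeta = 2.51e-08 * 0.00118 / (78 * 8.854e-12)
zeta = 0.042887 V = 42.89 mV

42.89


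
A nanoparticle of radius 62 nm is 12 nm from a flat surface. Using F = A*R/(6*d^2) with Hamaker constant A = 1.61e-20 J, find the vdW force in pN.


Convert to SI: R = 62 nm = 6.2e-08 m, d = 12 nm = 1.2e-08 m
F = A * R / (6 * d^2)
F = 1.61e-20 * 6.2e-08 / (6 * (1.2e-08)^2)
F = 1.15532e-12 N = 1.155 pN

1.155


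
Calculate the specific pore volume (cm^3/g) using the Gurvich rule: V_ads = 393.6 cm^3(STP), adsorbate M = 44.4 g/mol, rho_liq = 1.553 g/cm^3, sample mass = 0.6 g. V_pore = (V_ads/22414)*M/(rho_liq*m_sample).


Moles adsorbed n = V_ads / 22414 = 393.6 / 22414 = 1.756045e-02 mol
Liquid volume V_liq = n * M / rho_liq = 1.756045e-02 * 44.4 / 1.553 = 0.50205 cm^3
Specific pore volume V_pore = V_liq / m_sample = 0.50205 / 0.6
V_pore = 0.8368 cm^3/g

0.8368


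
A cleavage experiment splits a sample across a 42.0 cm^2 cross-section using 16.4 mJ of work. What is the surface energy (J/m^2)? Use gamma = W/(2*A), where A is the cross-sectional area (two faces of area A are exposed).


Convert: A = 42.0 cm^2 = 0.0042 m^2, W = 16.4 mJ = 0.0164 J
Cleaving exposes two faces of area A, so total new surface = 2*A and gamma = W / (2*A)
gamma = 0.0164 / (2 * 0.0042)
gamma = 1.952 J/m^2

1.952


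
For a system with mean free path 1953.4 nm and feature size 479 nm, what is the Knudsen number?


Knudsen number Kn = lambda / L
Kn = 1953.4 / 479
Kn = 4.0781

4.0781


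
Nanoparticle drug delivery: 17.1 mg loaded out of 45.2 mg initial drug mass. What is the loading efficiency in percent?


Drug loading efficiency = (drug loaded / drug initial) * 100
DLE = 17.1 / 45.2 * 100
DLE = 0.3783 * 100
DLE = 37.83%

37.83


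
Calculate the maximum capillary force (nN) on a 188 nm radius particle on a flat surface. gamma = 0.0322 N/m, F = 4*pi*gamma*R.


Convert radius: R = 188 nm = 1.88e-07 m
F = 4 * pi * gamma * R
F = 4 * pi * 0.0322 * 1.88e-07
F = 7.60718e-08 N = 76.0718 nN

76.0718


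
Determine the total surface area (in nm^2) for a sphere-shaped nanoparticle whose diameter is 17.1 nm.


Radius r = 17.1/2 = 8.55 nm
Surface area SA = 4 * pi * r^2
SA = 4 * pi * (8.55)^2
SA = 918.63 nm^2

918.63


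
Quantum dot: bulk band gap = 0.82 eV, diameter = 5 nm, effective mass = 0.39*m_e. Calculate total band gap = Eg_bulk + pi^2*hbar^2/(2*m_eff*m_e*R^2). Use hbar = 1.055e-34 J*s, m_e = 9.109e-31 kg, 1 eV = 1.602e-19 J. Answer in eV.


Radius R = 5/2 nm = 2.5e-09 m
Confinement energy dE = pi^2 * hbar^2 / (2 * m_eff * m_e * R^2)
dE = pi^2 * (1.055e-34)^2 / (2 * 0.39 * 9.109e-31 * (2.5e-09)^2) J, divided by 1.602e-19 J/eV
dE = 0.1544 eV
Total band gap = E_g(bulk) + dE = 0.82 + 0.1544 = 0.9744 eV

0.9744


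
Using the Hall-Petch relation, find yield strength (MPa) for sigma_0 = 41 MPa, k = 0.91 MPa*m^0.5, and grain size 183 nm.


d = 183 nm = 1.83e-07 m
sqrt(d) = 0.000427785
Hall-Petch contribution = k / sqrt(d) = 0.91 / 0.000427785 = 2127.2 MPa
sigma = sigma_0 + k/sqrt(d) = 41 + 2127.2 = 2168.2 MPa

2168.2


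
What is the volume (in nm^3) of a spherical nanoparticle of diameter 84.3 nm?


Radius r = 84.3/2 = 42.15 nm
Volume V = (4/3) * pi * r^3
V = (4/3) * pi * (42.15)^3
V = 313676.04 nm^3

313676.04


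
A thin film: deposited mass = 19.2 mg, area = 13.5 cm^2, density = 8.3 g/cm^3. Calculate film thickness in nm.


Convert: m = 19.2 mg = 1.9200e-05 kg, A = 13.5 cm^2 = 1.3500e-03 m^2, rho = 8.3 g/cm^3 = 8300 kg/m^3
t = m / (A * rho)
t = 1.9200e-05 / (1.3500e-03 * 8300)
t = 1.7135e-06 m = 1713.5 nm

1713.5


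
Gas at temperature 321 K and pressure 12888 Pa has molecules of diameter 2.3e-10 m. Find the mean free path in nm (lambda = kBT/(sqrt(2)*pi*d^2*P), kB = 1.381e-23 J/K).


Mean free path: lambda = kB*T / (sqrt(2) * pi * d^2 * P)
lambda = 1.381e-23 * 321 / (sqrt(2) * pi * (2.3e-10)^2 * 12888)
lambda = 1.4635e-06 m
lambda = 1463.5 nm

1463.5


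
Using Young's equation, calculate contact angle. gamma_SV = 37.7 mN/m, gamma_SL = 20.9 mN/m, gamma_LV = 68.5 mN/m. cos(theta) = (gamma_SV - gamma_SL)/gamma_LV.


cos(theta) = (gamma_SV - gamma_SL) / gamma_LV
cos(theta) = (37.7 - 20.9) / 68.5
cos(theta) = 0.245255
theta = arccos(0.245255) = 75.8 degrees

75.8


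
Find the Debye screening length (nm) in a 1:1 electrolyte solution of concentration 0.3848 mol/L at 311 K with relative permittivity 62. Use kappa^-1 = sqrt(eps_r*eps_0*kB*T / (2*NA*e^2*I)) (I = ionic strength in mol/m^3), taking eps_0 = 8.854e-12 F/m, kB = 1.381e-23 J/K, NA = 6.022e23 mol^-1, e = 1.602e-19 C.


Ionic strength I = 0.3848 * 1^2 * 1000 = 384.8 mol/m^3
kappa^-1 = sqrt(62 * 8.854e-12 * 1.381e-23 * 311 / (2 * 6.022e23 * (1.602e-19)^2 * 384.8))
kappa^-1 = 0.445 nm

0.445


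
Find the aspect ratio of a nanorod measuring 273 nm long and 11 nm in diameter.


Aspect ratio AR = length / diameter
AR = 273 / 11
AR = 24.82

24.82


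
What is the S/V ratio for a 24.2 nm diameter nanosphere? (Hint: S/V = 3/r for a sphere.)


Radius r = 24.2/2 = 12.1 nm
S/V = 3 / r = 3 / 12.1
S/V = 0.2479 nm^-1

0.2479


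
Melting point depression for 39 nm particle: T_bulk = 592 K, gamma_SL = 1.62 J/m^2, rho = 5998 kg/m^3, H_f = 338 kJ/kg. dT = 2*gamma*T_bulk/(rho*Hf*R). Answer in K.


Radius R = 39/2 = 19.5 nm = 1.95e-08 m
Convert H_f = 338 kJ/kg = 338000 J/kg
dT = 2 * gamma_SL * T_bulk / (rho * H_f * R)
dT = 2 * 1.62 * 592 / (5998 * 338000 * 1.95e-08)
dT = 48.5 K

48.5
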